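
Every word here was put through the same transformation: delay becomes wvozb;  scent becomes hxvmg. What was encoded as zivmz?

Letters are reflected about the middle of the alphabet (position → 25−position): Atbash.
Reversing it on zivmz: z↔a, i↔r, v↔e, m↔n, z↔a.

arena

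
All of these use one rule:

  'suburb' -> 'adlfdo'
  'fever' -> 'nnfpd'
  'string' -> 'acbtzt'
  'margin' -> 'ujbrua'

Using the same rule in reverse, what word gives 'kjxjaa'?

Letter i (0-indexed) is shifted by i+8, so successive shifts are 8, 9, 10, ….
Decoding kjxjaa: k−8=c, j−9=a, x−10=n, j−11=y, a−12=o, a−13=n.

canyon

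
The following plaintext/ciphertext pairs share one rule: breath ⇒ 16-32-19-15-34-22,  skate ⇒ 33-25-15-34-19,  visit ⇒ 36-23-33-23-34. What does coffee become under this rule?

b is letter #2 and maps to 16: an offset of 14. Each letter is replaced by its alphabet position (a=1..z=26) + 14.
On coffee: c=3→17, o=15→29, f=6→20, f=6→20, e=5→19, e=5→19.

17-29-20-20-19-19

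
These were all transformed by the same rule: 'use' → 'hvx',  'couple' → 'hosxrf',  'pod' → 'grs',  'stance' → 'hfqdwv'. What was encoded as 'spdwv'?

The output letters match the input read backwards, each shifted +3: use reversed is esu. Read the word backwards and shift each letter +3.
Undoing it on spdwv: shift back: s−3=p, p−3=m, d−3=a, w−3=t, v−3=s → pmats; then reverse → stamp.

stamp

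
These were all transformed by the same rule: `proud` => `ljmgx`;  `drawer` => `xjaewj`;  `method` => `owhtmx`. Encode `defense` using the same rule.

xwvwniw

This is an affine cipher: with a=0,…,z=25, each position x becomes (25x+0) mod 26.
For defense: d(3)→25·3+0≡23=x; e(4)→25·4+0≡22=w; f(5)→25·5+0≡21=v; e(4)→25·4+0≡22=w; n(13)→25·13+0≡13=n; s(18)→25·18+0≡8=i; e(4)→25·4+0≡22=w (all mod 26).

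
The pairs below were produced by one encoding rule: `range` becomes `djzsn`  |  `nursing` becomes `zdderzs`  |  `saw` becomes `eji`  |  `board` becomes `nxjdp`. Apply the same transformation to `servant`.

Vowels shift forward by 9 and consonants shift forward by 12.
Applying it to servant: s(cons)+12=e, e(vowel)+9=n, r(cons)+12=d, v(cons)+12=h, a(vowel)+9=j, n(cons)+12=z, t(cons)+12=f.

endhjzf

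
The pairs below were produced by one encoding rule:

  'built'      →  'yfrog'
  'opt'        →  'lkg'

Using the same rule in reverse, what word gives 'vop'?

This is the alphabet-reversal cipher (Atbash): a becomes z, b becomes y, etc.
Decoding vop: v↔e, o↔l, p↔k.

elk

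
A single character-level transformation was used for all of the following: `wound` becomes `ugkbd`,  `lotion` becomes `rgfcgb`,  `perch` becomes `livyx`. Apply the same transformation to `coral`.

ygvor

w(22)→u(20) and o(14)→g(6) fit y≡5x+14 (mod 26); the inverse of 5 mod 26 is 21. This is an affine cipher: with a=0,…,z=25, each position x becomes (5x+14) mod 26.
Applying it to coral: c(2)→5·2+14≡24=y; o(14)→5·14+14≡6=g; r(17)→5·17+14≡21=v; a(0)→5·0+14≡14=o; l(11)→5·11+14≡17=r (all mod 26).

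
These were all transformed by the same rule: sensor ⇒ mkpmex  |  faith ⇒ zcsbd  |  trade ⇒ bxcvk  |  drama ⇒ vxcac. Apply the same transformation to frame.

zxcak

s(18)→m(12) and e(4)→k(10) fit y≡15x+2 (mod 26); the inverse of 15 mod 26 is 7. Treating letters as 0–25, the rule is x ↦ 15x + 2 (mod 26).
Applying it to frame: f(5)→15·5+2≡25=z; r(17)→15·17+2≡23=x; a(0)→15·0+2≡2=c; m(12)→15·12+2≡0=a; e(4)→15·4+2≡10=k (all mod 26).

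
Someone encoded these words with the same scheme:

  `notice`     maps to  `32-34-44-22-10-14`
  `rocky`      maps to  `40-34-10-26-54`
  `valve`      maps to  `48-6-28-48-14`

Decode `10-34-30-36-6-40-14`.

n(#14)→32 and o(#15)→34: differences scale by 2, so n = 2·pos + 4. With a=1..z=26, the number is 2·pos + 4.
Decoding 10-34-30-36-6-40-14: 10→(10−4)÷2=3=c, 34→(34−4)÷2=15=o, 30→(30−4)÷2=13=m, 36→(36−4)÷2=16=p, 6→(6−4)÷2=1=a, 40→(40−4)÷2=18=r, 14→(14−4)÷2=5=e.

compare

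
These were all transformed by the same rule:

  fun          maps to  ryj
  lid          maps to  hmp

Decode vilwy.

Read the word backwards and shift each letter +4.
Decoding vilwy: shift back: v−4=r, i−4=e, l−4=h, w−4=s, y−4=u → rehsu; then reverse → usher.

usher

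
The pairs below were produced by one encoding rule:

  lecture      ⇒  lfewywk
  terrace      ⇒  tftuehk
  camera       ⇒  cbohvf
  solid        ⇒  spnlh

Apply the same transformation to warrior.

wbtumtx

In lecture: l→l is +0, e→f is +1, c→e is +2, t→w is +3 — the shift increases by 1 each position. Letter i (0-indexed) is shifted by i+0, so successive shifts are 0, 1, 2, ….
For warrior: w+0=w, a+1=b, r+2=t, r+3=u, i+4=m, o+5=t, r+6=x.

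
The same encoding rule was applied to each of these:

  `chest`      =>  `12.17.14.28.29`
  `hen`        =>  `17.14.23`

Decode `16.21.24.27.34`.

Each letter is replaced by its alphabet position (a=1..z=26) + 9.
Decoding 16.21.24.27.34: 16→(16−9)÷1=7=g, 21→(21−9)÷1=12=l, 24→(24−9)÷1=15=o, 27→(27−9)÷1=18=r, 34→(34−9)÷1=25=y.

glory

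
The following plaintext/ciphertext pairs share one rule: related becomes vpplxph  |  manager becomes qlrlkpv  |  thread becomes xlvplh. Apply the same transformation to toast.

xzlwx

Two shifts are in play — +11 for a/e/i/o/u, +4 for every other letter.
On toast: t(cons)+4=x, o(vowel)+11=z, a(vowel)+11=l, s(cons)+4=w, t(cons)+4=x.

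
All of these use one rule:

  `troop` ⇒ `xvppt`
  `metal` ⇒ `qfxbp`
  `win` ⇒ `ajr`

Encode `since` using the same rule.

wjrgf

The shift depends on letter class: consonant t→x is +4, but vowel o→p is +1. The rule splits by letter class: vowels +1, consonants +4.
On since: s(cons)+4=w, i(vowel)+1=j, n(cons)+4=r, c(cons)+4=g, e(vowel)+1=f.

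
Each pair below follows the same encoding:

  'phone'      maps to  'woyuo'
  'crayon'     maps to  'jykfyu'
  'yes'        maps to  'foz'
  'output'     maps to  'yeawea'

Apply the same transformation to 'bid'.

The shift depends on letter class: consonant p→w is +7, but vowel o→y is +10. Two shifts are in play — +10 for a/e/i/o/u, +7 for every other letter.
Applying it to bid: b(cons)+7=i, i(vowel)+10=s, d(cons)+7=k.

isk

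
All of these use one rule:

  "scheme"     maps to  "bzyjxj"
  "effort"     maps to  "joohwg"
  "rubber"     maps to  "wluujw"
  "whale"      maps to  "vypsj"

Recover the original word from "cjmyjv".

s(18)→b(1) and c(2)→z(25) fit y≡5x+15 (mod 26); the inverse of 5 mod 26 is 21. Treating letters as 0–25, the rule is x ↦ 5x + 15 (mod 26).
Undoing it on cjmyjv: c(2)→21·(2−15)≡13=n; j(9)→21·(9−15)≡4=e; m(12)→21·(12−15)≡15=p; y(24)→21·(24−15)≡7=h; j(9)→21·(9−15)≡4=e; v(21)→21·(21−15)≡22=w (all mod 26).

nephew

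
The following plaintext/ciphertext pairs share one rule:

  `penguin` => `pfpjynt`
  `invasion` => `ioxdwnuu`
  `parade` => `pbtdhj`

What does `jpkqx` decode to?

Each letter shifts forward by its position index (0, 1, 2, …) — the shift grows by one for each successive letter.
Reversing it on jpkqx: j−0=j, p−1=o, k−2=i, q−3=n, x−4=t.

joint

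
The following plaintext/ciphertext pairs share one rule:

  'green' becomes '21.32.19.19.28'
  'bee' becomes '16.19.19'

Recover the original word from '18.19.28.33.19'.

g is letter #7 and maps to 21: an offset of 14. Letters become their 1-based position plus 14 (so a→15, b→16, …).
Reversing it on 18.19.28.33.19: 18→(18−14)÷1=4=d, 19→(19−14)÷1=5=e, 28→(28−14)÷1=14=n, 33→(33−14)÷1=19=s, 19→(19−14)÷1=5=e.

dense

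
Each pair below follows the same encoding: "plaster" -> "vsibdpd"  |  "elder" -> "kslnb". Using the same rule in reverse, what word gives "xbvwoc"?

In plaster: p→v is +6, l→s is +7, a→i is +8, s→b is +9 — the shift increases by 1 each position. The shift increases by 1 at each position, starting from +6: 6, 7, 8, ….
Undoing it on xbvwoc: x−6=r, b−7=u, v−8=n, w−9=n, o−10=e, c−11=r.

runner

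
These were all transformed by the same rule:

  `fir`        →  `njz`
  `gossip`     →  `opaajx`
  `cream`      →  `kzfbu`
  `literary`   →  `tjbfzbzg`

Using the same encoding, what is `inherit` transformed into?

The shift depends on letter class: consonant f→n is +8, but vowel i→j is +1. The rule splits by letter class: vowels +1, consonants +8.
On inherit: i(vowel)+1=j, n(cons)+8=v, h(cons)+8=p, e(vowel)+1=f, r(cons)+8=z, i(vowel)+1=j, t(cons)+8=b.

jvpfzjb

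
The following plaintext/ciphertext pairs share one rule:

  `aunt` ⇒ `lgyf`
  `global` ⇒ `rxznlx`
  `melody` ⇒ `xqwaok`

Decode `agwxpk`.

The shifts repeat in a cycle of length 2: positions 0,1,… shift by +11, +12, then the pattern repeats.
Reversing it on agwxpk: a−11=p, g−12=u, w−11=l, x−12=l, p−11=e, k−12=y.

pulley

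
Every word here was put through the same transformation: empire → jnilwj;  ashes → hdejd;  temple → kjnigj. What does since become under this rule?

e(4)→j(9) and m(12)→n(13) fit y≡7x+7 (mod 26); the inverse of 7 mod 26 is 15. Each letter's alphabet position (a=0..z=25) is mapped through 7·x+7 mod 26 — an affine cipher.
Applying it to since: s(18)→7·18+7≡3=d; i(8)→7·8+7≡11=l; n(13)→7·13+7≡20=u; c(2)→7·2+7≡21=v; e(4)→7·4+7≡9=j (all mod 26).

dluvj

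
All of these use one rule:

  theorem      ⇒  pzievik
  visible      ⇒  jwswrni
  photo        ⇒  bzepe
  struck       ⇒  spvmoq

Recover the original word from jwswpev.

visitor

t(19)→p(15) and h(7)→z(25) fit y≡23x+20 (mod 26); the inverse of 23 mod 26 is 17. Treating letters as 0–25, the rule is x ↦ 23x + 20 (mod 26).
Reversing it on jwswpev: j(9)→17·(9−20)≡21=v; w(22)→17·(22−20)≡8=i; s(18)→17·(18−20)≡18=s; w(22)→17·(22−20)≡8=i; p(15)→17·(15−20)≡19=t; e(4)→17·(4−20)≡14=o; v(21)→17·(21−20)≡17=r (all mod 26).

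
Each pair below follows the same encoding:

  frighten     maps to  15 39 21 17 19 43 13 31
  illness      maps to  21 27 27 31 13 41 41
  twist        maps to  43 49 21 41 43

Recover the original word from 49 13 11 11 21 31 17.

f(#6)→15 and r(#18)→39: differences scale by 2, so n = 2·pos + 3. Each letter becomes 2×(its alphabet position, a=1..z=26) + 3.
Undoing it on 49 13 11 11 21 31 17: 49→(49−3)÷2=23=w, 13→(13−3)÷2=5=e, 11→(11−3)÷2=4=d, 11→(11−3)÷2=4=d, 21→(21−3)÷2=9=i, 31→(31−3)÷2=14=n, 17→(17−3)÷2=7=g.

wedding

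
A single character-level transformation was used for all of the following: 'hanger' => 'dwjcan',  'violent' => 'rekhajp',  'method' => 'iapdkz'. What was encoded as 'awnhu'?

early

Compare letters: h→d is +22, a→w is +22, n→j is +22 — a constant shift. This is a Caesar cipher with shift 22.
Decoding awnhu: a−22=e, w−22=a, n−22=r, h−22=l, u−22=y.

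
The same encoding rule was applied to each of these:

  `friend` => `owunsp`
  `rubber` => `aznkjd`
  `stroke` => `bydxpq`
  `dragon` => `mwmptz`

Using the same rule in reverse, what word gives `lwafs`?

crown

It's a Vigenère-style cipher with numeric key [9,5,12]: position i shifts by key[i mod 3].
Undoing it on lwafs: l−9=c, w−5=r, a−12=o, f−9=w, s−5=n.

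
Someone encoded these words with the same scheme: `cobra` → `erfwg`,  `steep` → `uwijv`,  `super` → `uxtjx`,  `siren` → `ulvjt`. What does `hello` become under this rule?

In cobra: c→e is +2, o→r is +3, b→f is +4, r→w is +5 — the shift increases by 1 each position. Letter i (0-indexed) is shifted by i+2, so successive shifts are 2, 3, 4, ….
For hello: h+2=j, e+3=h, l+4=p, l+5=q, o+6=u.

jhpqu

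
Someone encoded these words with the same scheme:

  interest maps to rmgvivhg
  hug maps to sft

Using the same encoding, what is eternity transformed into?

vgvimrgb

Letters are reflected about the middle of the alphabet (position → 25−position): Atbash.
Applying it to eternity: e↔v, t↔g, e↔v, r↔i, n↔m, i↔r, t↔g, y↔b.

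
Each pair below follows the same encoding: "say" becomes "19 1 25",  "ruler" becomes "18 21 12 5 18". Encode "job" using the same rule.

s is letter #19 and maps to 19: an offset of 0. Each letter is replaced by its alphabet position (a=1, b=2, …, z=26).
Applying it to job: j=10→10, o=15→15, b=2→2.

10 15 2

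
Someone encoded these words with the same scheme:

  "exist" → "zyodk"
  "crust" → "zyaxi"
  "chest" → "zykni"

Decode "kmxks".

merge

Two steps: reverse the string, then apply a Caesar shift of +6.
Undoing it on kmxks: shift back: k−6=e, m−6=g, x−6=r, k−6=e, s−6=m → egrem; then reverse → merge.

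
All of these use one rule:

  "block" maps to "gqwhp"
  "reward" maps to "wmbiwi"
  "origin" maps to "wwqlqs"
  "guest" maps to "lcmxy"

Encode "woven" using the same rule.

The rule splits by letter class: vowels +8, consonants +5.
Applying it to woven: w(cons)+5=b, o(vowel)+8=w, v(cons)+5=a, e(vowel)+8=m, n(cons)+5=s.

bwams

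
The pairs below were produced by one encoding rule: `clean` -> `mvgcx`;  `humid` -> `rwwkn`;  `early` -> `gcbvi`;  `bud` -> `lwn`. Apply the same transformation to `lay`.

The shift depends on letter class: consonant c→m is +10, but vowel e→g is +2. Two shifts are in play — +2 for a/e/i/o/u, +10 for every other letter.
For lay: l(cons)+10=v, a(vowel)+2=c, y(cons)+10=i.

vci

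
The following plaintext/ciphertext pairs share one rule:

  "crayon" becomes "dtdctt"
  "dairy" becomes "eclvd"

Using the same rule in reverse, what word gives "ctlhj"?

In crayon: c→d is +1, r→t is +2, a→d is +3, y→c is +4 — the shift increases by 1 each position. Each letter shifts forward by (position + 1), i.e. 1, 2, 3, … — the shift grows by one for each successive letter.
Undoing it on ctlhj: c−1=b, t−2=r, l−3=i, h−4=d, j−5=e.

bride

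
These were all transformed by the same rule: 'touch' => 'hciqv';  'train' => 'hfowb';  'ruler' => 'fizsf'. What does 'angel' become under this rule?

Each letter is shifted forward by 14 in the alphabet (a Caesar shift of +14).
For angel: a+14=o, n+14=b, g+14=u, e+14=s, l+14=z.

obusz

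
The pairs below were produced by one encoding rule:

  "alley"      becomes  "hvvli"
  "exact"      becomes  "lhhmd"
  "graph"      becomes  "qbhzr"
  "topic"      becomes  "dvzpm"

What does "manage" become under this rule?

The shift depends on letter class: consonant l→v is +10, but vowel a→h is +7. Two shifts are in play — +7 for a/e/i/o/u, +10 for every other letter.
For manage: m(cons)+10=w, a(vowel)+7=h, n(cons)+10=x, a(vowel)+7=h, g(cons)+10=q, e(vowel)+7=l.

whxhql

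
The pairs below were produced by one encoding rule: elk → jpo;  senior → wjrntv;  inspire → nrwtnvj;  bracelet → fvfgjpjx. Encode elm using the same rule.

Vowels shift forward by 5 and consonants shift forward by 4.
On elm: e(vowel)+5=j, l(cons)+4=p, m(cons)+4=q.

jpq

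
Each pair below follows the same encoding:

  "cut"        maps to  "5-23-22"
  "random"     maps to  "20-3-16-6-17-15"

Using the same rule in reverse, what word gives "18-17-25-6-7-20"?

powder

The number is (letter's place in the alphabet, a=1) + 2.
Reversing it on 18-17-25-6-7-20: 18→(18−2)÷1=16=p, 17→(17−2)÷1=15=o, 25→(25−2)÷1=23=w, 6→(6−2)÷1=4=d, 7→(7−2)÷1=5=e, 20→(20−2)÷1=18=r.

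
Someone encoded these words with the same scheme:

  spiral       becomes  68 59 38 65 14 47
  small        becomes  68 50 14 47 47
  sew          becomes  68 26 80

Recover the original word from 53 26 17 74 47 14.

nebula

s(#19)→68 and p(#16)→59: differences scale by 3, so n = 3·pos + 11. With a=1..z=26, the number is 3·pos + 11.
Reversing it on 53 26 17 74 47 14: 53→(53−11)÷3=14=n, 26→(26−11)÷3=5=e, 17→(17−11)÷3=2=b, 74→(74−11)÷3=21=u, 47→(47−11)÷3=12=l, 14→(14−11)÷3=1=a.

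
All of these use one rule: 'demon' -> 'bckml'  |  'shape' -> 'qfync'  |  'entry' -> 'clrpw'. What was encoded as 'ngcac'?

piece

Compare letters: d→b is +24, e→c is +24, m→k is +24 — a constant shift. Each letter is shifted forward by 24 in the alphabet (a Caesar shift of +24).
Undoing it on ngcac: n−24=p, g−24=i, c−24=e, a−24=c, c−24=e.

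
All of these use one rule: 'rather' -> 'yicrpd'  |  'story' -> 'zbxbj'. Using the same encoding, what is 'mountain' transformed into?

twdxemvb

Letter i (0-indexed) is shifted by i+7, so successive shifts are 7, 8, 9, ….
Applying it to mountain: m+7=t, o+8=w, u+9=d, n+10=x, t+11=e, a+12=m, i+13=v, n+14=b.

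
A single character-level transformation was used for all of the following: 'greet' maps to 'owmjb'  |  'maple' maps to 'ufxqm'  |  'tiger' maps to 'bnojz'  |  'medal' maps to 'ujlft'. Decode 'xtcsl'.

The shifts repeat in a cycle of length 2: positions 0,1,… shift by +8, +5, then the pattern repeats.
Reversing it on xtcsl: x−8=p, t−5=o, c−8=u, s−5=n, l−8=d.

pound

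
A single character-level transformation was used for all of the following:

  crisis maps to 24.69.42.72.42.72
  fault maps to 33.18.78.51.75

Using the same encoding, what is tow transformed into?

c(#3)→24 and r(#18)→69: differences scale by 3, so n = 3·pos + 15. With a=1..z=26, the number is 3·pos + 15.
Applying it to tow: t=20→75, o=15→60, w=23→84.

75.60.84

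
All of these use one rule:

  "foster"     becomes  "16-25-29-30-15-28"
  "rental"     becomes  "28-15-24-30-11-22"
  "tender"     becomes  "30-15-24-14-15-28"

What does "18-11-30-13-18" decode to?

Each letter is replaced by its alphabet position (a=1..z=26) + 10.
Reversing it on 18-11-30-13-18: 18→(18−10)÷1=8=h, 11→(11−10)÷1=1=a, 30→(30−10)÷1=20=t, 13→(13−10)÷1=3=c, 18→(18−10)÷1=8=h.

hatch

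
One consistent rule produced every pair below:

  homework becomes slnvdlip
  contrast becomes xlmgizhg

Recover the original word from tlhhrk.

Each pair mirrors across the alphabet (h↔s, o↔l, m↔n): positions sum to 25. Letters are reflected about the middle of the alphabet (position → 25−position): Atbash.
Reversing it on tlhhrk: t↔g, l↔o, h↔s, h↔s, r↔i, k↔p.

gossip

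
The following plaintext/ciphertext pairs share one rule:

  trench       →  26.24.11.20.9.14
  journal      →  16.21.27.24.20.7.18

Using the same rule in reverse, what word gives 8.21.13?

bog

t is letter #20 and maps to 26: an offset of 6. The number is (letter's place in the alphabet, a=1) + 6.
Undoing it on 8.21.13: 8→(8−6)÷1=2=b, 21→(21−6)÷1=15=o, 13→(13−6)÷1=7=g.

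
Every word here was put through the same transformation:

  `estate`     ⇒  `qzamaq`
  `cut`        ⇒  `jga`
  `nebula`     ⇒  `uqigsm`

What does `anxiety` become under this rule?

mueuqaf

The shift depends on letter class: consonant s→z is +7, but vowel e→q is +12. The rule splits by letter class: vowels +12, consonants +7.
Applying it to anxiety: a(vowel)+12=m, n(cons)+7=u, x(cons)+7=e, i(vowel)+12=u, e(vowel)+12=q, t(cons)+7=a, y(cons)+7=f.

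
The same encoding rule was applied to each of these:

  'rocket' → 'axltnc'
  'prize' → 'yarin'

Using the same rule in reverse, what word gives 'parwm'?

Compare letters: r→a is +9, o→x is +9, c→l is +9 — a constant shift. This is a Caesar cipher with shift 9.
Decoding parwm: p−9=g, a−9=r, r−9=i, w−9=n, m−9=d.

grind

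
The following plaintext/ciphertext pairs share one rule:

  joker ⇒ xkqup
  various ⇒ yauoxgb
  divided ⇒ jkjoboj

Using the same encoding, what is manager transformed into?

The output letters match the input read backwards, each shifted +6: joker reversed is rekoj. Read the word backwards and shift each letter +6.
Applying it to manager: reverse → reganam; then shift: r+6=x, e+6=k, g+6=m, a+6=g, n+6=t, a+6=g, m+6=s.

xkmgtgs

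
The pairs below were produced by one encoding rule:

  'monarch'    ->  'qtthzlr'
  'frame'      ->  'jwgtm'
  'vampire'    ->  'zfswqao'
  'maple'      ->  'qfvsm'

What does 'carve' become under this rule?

gfxcm

In monarch: m→q is +4, o→t is +5, n→t is +6, a→h is +7 — the shift increases by 1 each position. The shift increases by 1 at each position, starting from +4: 4, 5, 6, ….
Applying it to carve: c+4=g, a+5=f, r+6=x, v+7=c, e+8=m.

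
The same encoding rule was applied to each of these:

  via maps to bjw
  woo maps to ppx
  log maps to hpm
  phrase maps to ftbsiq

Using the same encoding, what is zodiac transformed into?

dbjepa

The word is reversed, then every letter is shifted forward by 1.
Applying it to zodiac: reverse → caidoz; then shift: c+1=d, a+1=b, i+1=j, d+1=e, o+1=p, z+1=a.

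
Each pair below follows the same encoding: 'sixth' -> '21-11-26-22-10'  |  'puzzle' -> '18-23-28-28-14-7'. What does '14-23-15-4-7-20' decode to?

lumber

s is letter #19 and maps to 21: an offset of 2. Each letter is replaced by its alphabet position (a=1..z=26) + 2.
Reversing it on 14-23-15-4-7-20: 14→(14−2)÷1=12=l, 23→(23−2)÷1=21=u, 15→(15−2)÷1=13=m, 4→(4−2)÷1=2=b, 7→(7−2)÷1=5=e, 20→(20−2)÷1=18=r.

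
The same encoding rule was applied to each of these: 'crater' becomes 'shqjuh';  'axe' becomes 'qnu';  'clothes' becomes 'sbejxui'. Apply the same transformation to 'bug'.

Compare letters: c→s is +16, r→h is +16, a→q is +16 — a constant shift. Every letter moves 16 places later in the alphabet, wrapping around z→a.
Applying it to bug: b+16=r, u+16=k, g+16=w.

rkw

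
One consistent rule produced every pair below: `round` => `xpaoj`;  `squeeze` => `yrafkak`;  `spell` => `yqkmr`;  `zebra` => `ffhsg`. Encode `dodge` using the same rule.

jpjhk

Shifts by position in round: pos 0: r→x (+6), pos 1: o→p (+1), pos 2: u→a (+6), pos 3: n→o (+1) — repeating every 2. The shifts repeat in a cycle of length 2: positions 0,1,… shift by +6, +1, then the pattern repeats.
Applying it to dodge: d+6=j, o+1=p, d+6=j, g+1=h, e+6=k.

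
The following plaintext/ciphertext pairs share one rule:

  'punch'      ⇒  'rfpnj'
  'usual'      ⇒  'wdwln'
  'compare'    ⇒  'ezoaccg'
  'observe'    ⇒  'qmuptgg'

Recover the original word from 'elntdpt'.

caliber

Shifts by position in punch: pos 0: p→r (+2), pos 1: u→f (+11), pos 2: n→p (+2), pos 3: c→n (+11) — repeating every 2. It's a Vigenère-style cipher with numeric key [2,11]: position i shifts by key[i mod 2].
Reversing it on elntdpt: e−2=c, l−11=a, n−2=l, t−11=i, d−2=b, p−11=e, t−2=r.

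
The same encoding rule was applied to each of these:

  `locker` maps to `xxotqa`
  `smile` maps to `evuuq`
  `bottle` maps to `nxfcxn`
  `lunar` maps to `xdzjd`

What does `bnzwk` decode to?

Shifts by position in locker: pos 0: l→x (+12), pos 1: o→x (+9), pos 2: c→o (+12), pos 3: k→t (+9) — repeating every 2. It's a Vigenère-style cipher with numeric key [12,9]: position i shifts by key[i mod 2].
Decoding bnzwk: b−12=p, n−9=e, z−12=n, w−9=n, k−12=y.

penny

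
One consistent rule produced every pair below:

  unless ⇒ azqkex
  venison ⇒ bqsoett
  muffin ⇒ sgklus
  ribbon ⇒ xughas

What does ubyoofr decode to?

optical

Shifts by position in unless: pos 0: u→a (+6), pos 1: n→z (+12), pos 2: l→q (+5), pos 3: e→k (+6), pos 4: s→e (+12), pos 5: s→x (+5) — repeating every 3. The shifts repeat in a cycle of length 3: positions 0,1,… shift by +6, +12, +5, then the pattern repeats.
Undoing it on ubyoofr: u−6=o, b−12=p, y−5=t, o−6=i, o−12=c, f−5=a, r−6=l.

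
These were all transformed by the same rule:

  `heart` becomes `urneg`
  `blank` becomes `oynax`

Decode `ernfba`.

Compare letters: h→u is +13, e→r is +13, a→n is +13 — a constant shift. It's a constant shift of +13 (ROT13).
Decoding ernfba: e−13=r, r−13=e, n−13=a, f−13=s, b−13=o, a−13=n.

reason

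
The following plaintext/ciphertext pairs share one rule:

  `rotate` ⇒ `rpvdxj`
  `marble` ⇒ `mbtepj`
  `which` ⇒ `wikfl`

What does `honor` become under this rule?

hpprv

The shift increases by 1 at each position, starting from +0: 0, 1, 2, ….
Applying it to honor: h+0=h, o+1=p, n+2=p, o+3=r, r+4=v.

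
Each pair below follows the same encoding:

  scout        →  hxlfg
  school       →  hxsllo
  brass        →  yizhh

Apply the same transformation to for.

Each pair mirrors across the alphabet (s↔h, c↔x, o↔l): positions sum to 25. Each letter is replaced by its mirror in the alphabet: a↔z, b↔y, c↔x, and so on (the Atbash cipher).
Applying it to for: f↔u, o↔l, r↔i.

uli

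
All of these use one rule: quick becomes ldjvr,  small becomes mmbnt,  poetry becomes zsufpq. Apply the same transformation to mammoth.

iupnnbn

The output letters match the input read backwards, each shifted +1: quick reversed is kciuq. Read the word backwards and shift each letter +1.
Applying it to mammoth: reverse → htommam; then shift: h+1=i, t+1=u, o+1=p, m+1=n, m+1=n, a+1=b, m+1=n.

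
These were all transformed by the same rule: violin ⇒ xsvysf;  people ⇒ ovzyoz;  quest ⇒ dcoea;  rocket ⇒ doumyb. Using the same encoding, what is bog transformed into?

qyl

The output letters match the input read backwards, each shifted +10: violin reversed is niloiv. The word is reversed, then every letter is shifted forward by 10.
On bog: reverse → gob; then shift: g+10=q, o+10=y, b+10=l.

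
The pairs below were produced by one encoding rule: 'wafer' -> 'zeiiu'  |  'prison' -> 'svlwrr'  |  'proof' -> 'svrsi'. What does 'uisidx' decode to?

Shifts by position in wafer: pos 0: w→z (+3), pos 1: a→e (+4), pos 2: f→i (+3), pos 3: e→i (+4) — repeating every 2. The shifts repeat in a cycle of length 2: positions 0,1,… shift by +3, +4, then the pattern repeats.
Undoing it on uisidx: u−3=r, i−4=e, s−3=p, i−4=e, d−3=a, x−4=t.

repeat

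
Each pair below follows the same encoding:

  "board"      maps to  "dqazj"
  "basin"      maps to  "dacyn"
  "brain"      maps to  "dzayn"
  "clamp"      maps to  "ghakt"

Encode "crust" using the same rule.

Each letter's alphabet position (a=0..z=25) is mapped through 3·x+0 mod 26 — an affine cipher.
For crust: c(2)→3·2+0≡6=g; r(17)→3·17+0≡25=z; u(20)→3·20+0≡8=i; s(18)→3·18+0≡2=c; t(19)→3·19+0≡5=f (all mod 26).

gzicf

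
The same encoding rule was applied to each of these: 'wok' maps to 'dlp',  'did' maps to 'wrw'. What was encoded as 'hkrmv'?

Each pair mirrors across the alphabet (w↔d, o↔l, k↔p): positions sum to 25. This is the alphabet-reversal cipher (Atbash): a becomes z, b becomes y, etc.
Undoing it on hkrmv: h↔s, k↔p, r↔i, m↔n, v↔e.

spine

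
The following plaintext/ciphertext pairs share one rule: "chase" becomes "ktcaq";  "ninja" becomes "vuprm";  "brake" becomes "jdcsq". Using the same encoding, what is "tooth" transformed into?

baqbt

Shifts by position in chase: pos 0: c→k (+8), pos 1: h→t (+12), pos 2: a→c (+2), pos 3: s→a (+8), pos 4: e→q (+12) — repeating every 3. The shifts repeat in a cycle of length 3: positions 0,1,… shift by +8, +12, +2, then the pattern repeats.
On tooth: t+8=b, o+12=a, o+2=q, t+8=b, h+12=t.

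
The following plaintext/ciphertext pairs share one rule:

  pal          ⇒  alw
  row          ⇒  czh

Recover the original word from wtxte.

Compare letters: p→a is +11, a→l is +11, l→w is +11 — a constant shift. Every letter moves 11 places later in the alphabet, wrapping around z→a.
Decoding wtxte: w−11=l, t−11=i, x−11=m, t−11=i, e−11=t.

limit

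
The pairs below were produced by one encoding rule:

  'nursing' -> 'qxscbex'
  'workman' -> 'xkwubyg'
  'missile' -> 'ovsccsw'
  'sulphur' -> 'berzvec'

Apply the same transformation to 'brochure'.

The word is reversed, then every letter is shifted forward by 10.
Applying it to brochure: reverse → eruhcorb; then shift: e+10=o, r+10=b, u+10=e, h+10=r, c+10=m, o+10=y, r+10=b, b+10=l.

obermybl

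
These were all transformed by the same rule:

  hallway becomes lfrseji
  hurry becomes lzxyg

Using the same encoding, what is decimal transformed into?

In hallway: h→l is +4, a→f is +5, l→r is +6, l→s is +7 — the shift increases by 1 each position. Letter i (0-indexed) is shifted by i+4, so successive shifts are 4, 5, 6, ….
For decimal: d+4=h, e+5=j, c+6=i, i+7=p, m+8=u, a+9=j, l+10=v.

hjipujv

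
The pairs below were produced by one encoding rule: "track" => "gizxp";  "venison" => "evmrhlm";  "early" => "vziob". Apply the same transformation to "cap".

xzk

Each pair mirrors across the alphabet (t↔g, r↔i, a↔z): positions sum to 25. Letters are reflected about the middle of the alphabet (position → 25−position): Atbash.
Applying it to cap: c↔x, a↔z, p↔k.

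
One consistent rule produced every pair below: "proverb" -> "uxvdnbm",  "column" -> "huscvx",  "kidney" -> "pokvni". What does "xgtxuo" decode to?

Each letter shifts forward by (position + 5), i.e. 5, 6, 7, … — the shift grows by one for each successive letter.
Decoding xgtxuo: x−5=s, g−6=a, t−7=m, x−8=p, u−9=l, o−10=e.

sample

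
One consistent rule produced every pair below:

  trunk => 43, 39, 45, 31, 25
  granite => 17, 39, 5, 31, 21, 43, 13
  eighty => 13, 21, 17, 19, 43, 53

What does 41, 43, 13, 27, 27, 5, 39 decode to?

stellar

t(#20)→43 and r(#18)→39: differences scale by 2, so n = 2·pos + 3. Each letter becomes 2×(its alphabet position, a=1..z=26) + 3.
Undoing it on 41, 43, 13, 27, 27, 5, 39: 41→(41−3)÷2=19=s, 43→(43−3)÷2=20=t, 13→(13−3)÷2=5=e, 27→(27−3)÷2=12=l, 27→(27−3)÷2=12=l, 5→(5−3)÷2=1=a, 39→(39−3)÷2=18=r.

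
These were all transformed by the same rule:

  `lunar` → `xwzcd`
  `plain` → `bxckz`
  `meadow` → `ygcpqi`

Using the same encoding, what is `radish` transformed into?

dcpket

The shift depends on letter class: consonant l→x is +12, but vowel u→w is +2. Two shifts are in play — +2 for a/e/i/o/u, +12 for every other letter.
For radish: r(cons)+12=d, a(vowel)+2=c, d(cons)+12=p, i(vowel)+2=k, s(cons)+12=e, h(cons)+12=t.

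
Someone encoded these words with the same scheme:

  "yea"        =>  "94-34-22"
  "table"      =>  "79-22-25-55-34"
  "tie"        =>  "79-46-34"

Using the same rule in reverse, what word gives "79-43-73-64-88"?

throw

y(#25)→94 and e(#5)→34: differences scale by 3, so n = 3·pos + 19. Each letter becomes 3×(its alphabet position, a=1..z=26) + 19.
Reversing it on 79-43-73-64-88: 79→(79−19)÷3=20=t, 43→(43−19)÷3=8=h, 73→(73−19)÷3=18=r, 64→(64−19)÷3=15=o, 88→(88−19)÷3=23=w.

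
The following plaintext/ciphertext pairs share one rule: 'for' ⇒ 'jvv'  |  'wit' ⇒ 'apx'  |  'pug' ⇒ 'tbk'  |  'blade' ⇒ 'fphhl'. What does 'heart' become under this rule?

llhvx

The shift depends on letter class: consonant f→j is +4, but vowel o→v is +7. Vowels shift forward by 7 and consonants shift forward by 4.
Applying it to heart: h(cons)+4=l, e(vowel)+7=l, a(vowel)+7=h, r(cons)+4=v, t(cons)+4=x.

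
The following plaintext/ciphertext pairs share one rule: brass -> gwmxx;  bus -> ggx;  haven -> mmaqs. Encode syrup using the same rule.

xdwgu

The shift depends on letter class: consonant b→g is +5, but vowel a→m is +12. The rule splits by letter class: vowels +12, consonants +5.
On syrup: s(cons)+5=x, y(cons)+5=d, r(cons)+5=w, u(vowel)+12=g, p(cons)+5=u.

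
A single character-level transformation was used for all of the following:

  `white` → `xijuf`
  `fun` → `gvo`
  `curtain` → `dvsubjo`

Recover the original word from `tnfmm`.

Compare letters: w→x is +1, h→i is +1, i→j is +1 — a constant shift. This is a Caesar cipher with shift 1.
Undoing it on tnfmm: t−1=s, n−1=m, f−1=e, m−1=l, m−1=l.

smell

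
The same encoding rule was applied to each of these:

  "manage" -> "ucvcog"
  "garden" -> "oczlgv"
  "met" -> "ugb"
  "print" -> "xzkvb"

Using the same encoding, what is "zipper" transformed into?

The rule splits by letter class: vowels +2, consonants +8.
Applying it to zipper: z(cons)+8=h, i(vowel)+2=k, p(cons)+8=x, p(cons)+8=x, e(vowel)+2=g, r(cons)+8=z.

hkxxgz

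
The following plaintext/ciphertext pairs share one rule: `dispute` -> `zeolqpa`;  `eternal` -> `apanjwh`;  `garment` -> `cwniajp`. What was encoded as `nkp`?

rot

Compare letters: d→z is +22, i→e is +22, s→o is +22 — a constant shift. This is a Caesar cipher with shift 22.
Reversing it on nkp: n−22=r, k−22=o, p−22=t.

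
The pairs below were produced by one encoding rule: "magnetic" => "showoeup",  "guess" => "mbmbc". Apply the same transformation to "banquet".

Each letter shifts forward by (position + 6), i.e. 6, 7, 8, … — the shift grows by one for each successive letter.
For banquet: b+6=h, a+7=h, n+8=v, q+9=z, u+10=e, e+11=p, t+12=f.

hhvzepf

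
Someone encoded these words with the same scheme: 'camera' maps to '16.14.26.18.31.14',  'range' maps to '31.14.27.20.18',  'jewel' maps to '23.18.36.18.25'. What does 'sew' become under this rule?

32.18.36

c is letter #3 and maps to 16: an offset of 13. Each letter is replaced by its alphabet position (a=1..z=26) + 13.
Applying it to sew: s=19→32, e=5→18, w=23→36.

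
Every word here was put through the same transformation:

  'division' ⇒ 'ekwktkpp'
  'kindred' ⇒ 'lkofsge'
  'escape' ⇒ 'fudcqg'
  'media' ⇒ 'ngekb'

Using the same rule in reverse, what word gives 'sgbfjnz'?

The shifts repeat in a cycle of length 2: positions 0,1,… shift by +1, +2, then the pattern repeats.
Decoding sgbfjnz: s−1=r, g−2=e, b−1=a, f−2=d, j−1=i, n−2=l, z−1=y.

readily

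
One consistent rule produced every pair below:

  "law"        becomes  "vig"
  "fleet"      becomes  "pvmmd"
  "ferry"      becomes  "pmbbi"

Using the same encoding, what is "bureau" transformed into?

lcbmic

The shift depends on letter class: consonant l→v is +10, but vowel a→i is +8. Vowels shift forward by 8 and consonants shift forward by 10.
Applying it to bureau: b(cons)+10=l, u(vowel)+8=c, r(cons)+10=b, e(vowel)+8=m, a(vowel)+8=i, u(vowel)+8=c.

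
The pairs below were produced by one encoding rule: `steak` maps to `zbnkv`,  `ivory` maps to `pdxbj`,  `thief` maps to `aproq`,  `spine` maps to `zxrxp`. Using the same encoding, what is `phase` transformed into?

The shift increases by 1 at each position, starting from +7: 7, 8, 9, ….
For phase: p+7=w, h+8=p, a+9=j, s+10=c, e+11=p.

wpjcp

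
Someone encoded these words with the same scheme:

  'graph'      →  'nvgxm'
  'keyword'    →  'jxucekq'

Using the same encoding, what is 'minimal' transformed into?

rgsotos

The output letters match the input read backwards, each shifted +6: graph reversed is hparg. The word is reversed, then every letter is shifted forward by 6.
For minimal: reverse → laminim; then shift: l+6=r, a+6=g, m+6=s, i+6=o, n+6=t, i+6=o, m+6=s.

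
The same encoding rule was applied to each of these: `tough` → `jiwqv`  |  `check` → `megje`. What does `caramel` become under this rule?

Read the word backwards and shift each letter +2.
Applying it to caramel: reverse → lemarac; then shift: l+2=n, e+2=g, m+2=o, a+2=c, r+2=t, a+2=c, c+2=e.

ngoctce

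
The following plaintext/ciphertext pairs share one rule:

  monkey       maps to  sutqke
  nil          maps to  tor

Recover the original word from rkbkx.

This is a Caesar cipher with shift 6.
Undoing it on rkbkx: r−6=l, k−6=e, b−6=v, k−6=e, x−6=r.

lever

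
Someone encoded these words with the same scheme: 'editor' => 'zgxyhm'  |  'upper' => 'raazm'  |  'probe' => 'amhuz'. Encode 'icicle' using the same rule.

e(4)→z(25) and d(3)→g(6) fit y≡19x+1 (mod 26); the inverse of 19 mod 26 is 11. This is an affine cipher: with a=0,…,z=25, each position x becomes (19x+1) mod 26.
For icicle: i(8)→19·8+1≡23=x; c(2)→19·2+1≡13=n; i(8)→19·8+1≡23=x; c(2)→19·2+1≡13=n; l(11)→19·11+1≡2=c; e(4)→19·4+1≡25=z (all mod 26).

xnxncz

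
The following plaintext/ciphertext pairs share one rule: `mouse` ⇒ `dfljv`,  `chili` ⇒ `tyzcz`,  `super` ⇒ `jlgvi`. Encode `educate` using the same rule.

vultrkv

Compare letters: m→d is +17, o→f is +17, u→l is +17 — a constant shift. It's a constant shift of +17 (ROT17).
For educate: e+17=v, d+17=u, u+17=l, c+17=t, a+17=r, t+17=k, e+17=v.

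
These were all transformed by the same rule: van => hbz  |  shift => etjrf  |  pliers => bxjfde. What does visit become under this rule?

The shift depends on letter class: consonant v→h is +12, but vowel a→b is +1. Vowels shift forward by 1 and consonants shift forward by 12.
On visit: v(cons)+12=h, i(vowel)+1=j, s(cons)+12=e, i(vowel)+1=j, t(cons)+12=f.

hjejf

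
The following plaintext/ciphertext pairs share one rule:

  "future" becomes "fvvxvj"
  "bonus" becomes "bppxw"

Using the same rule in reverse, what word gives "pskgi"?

pride

In future: f→f is +0, u→v is +1, t→v is +2, u→x is +3 — the shift increases by 1 each position. Letter i (0-indexed) is shifted by i+0, so successive shifts are 0, 1, 2, ….
Undoing it on pskgi: p−0=p, s−1=r, k−2=i, g−3=d, i−4=e.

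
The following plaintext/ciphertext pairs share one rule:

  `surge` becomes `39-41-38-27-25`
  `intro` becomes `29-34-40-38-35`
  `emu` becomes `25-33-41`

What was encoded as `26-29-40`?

fit

The number is (letter's place in the alphabet, a=1) + 20.
Undoing it on 26-29-40: 26→(26−20)÷1=6=f, 29→(29−20)÷1=9=i, 40→(40−20)÷1=20=t.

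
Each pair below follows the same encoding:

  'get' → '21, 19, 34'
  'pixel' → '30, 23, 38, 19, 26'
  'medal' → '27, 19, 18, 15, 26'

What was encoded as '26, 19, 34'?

let

g is letter #7 and maps to 21: an offset of 14. The number is (letter's place in the alphabet, a=1) + 14.
Reversing it on 26, 19, 34: 26→(26−14)÷1=12=l, 19→(19−14)÷1=5=e, 34→(34−14)÷1=20=t.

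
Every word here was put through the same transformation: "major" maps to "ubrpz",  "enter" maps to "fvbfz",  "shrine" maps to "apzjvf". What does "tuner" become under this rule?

The shift depends on letter class: consonant m→u is +8, but vowel a→b is +1. Two shifts are in play — +1 for a/e/i/o/u, +8 for every other letter.
For tuner: t(cons)+8=b, u(vowel)+1=v, n(cons)+8=v, e(vowel)+1=f, r(cons)+8=z.

bvvfz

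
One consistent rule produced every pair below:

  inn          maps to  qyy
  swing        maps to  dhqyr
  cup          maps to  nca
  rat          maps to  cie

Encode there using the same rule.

The rule splits by letter class: vowels +8, consonants +11.
On there: t(cons)+11=e, h(cons)+11=s, e(vowel)+8=m, r(cons)+11=c, e(vowel)+8=m.

esmcm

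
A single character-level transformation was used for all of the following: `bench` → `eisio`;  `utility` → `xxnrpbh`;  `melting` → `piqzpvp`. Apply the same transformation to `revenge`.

Letter i (0-indexed) is shifted by i+3, so successive shifts are 3, 4, 5, ….
On revenge: r+3=u, e+4=i, v+5=a, e+6=k, n+7=u, g+8=o, e+9=n.

uiakuon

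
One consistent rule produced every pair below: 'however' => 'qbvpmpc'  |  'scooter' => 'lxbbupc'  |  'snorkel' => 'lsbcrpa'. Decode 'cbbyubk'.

This is an affine cipher: with a=0,…,z=25, each position x becomes (9x+5) mod 26.
Undoing it on cbbyubk: c(2)→3·(2−5)≡17=r; b(1)→3·(1−5)≡14=o; b(1)→3·(1−5)≡14=o; y(24)→3·(24−5)≡5=f; u(20)→3·(20−5)≡19=t; b(1)→3·(1−5)≡14=o; k(10)→3·(10−5)≡15=p (all mod 26).

rooftop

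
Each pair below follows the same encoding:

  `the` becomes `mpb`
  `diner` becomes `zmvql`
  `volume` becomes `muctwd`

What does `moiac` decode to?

The output letters match the input read backwards, each shifted +8: the reversed is eht. Two steps: reverse the string, then apply a Caesar shift of +8.
Undoing it on moiac: shift back: m−8=e, o−8=g, i−8=a, a−8=s, c−8=u → egasu; then reverse → usage.

usage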